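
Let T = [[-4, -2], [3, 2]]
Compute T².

[[10, 4], [-6, -2]]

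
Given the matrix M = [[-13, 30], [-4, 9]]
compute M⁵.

tr M = -4 and det M = 3, so the characteristic polynomial is λ² − (-4)λ + (3) with roots -3 and -1.
Eigenvectors give P = [[3, 5], [1, 2]] with P⁻¹ = [[2, -5], [-1, 3]], and M = P·diag(-3, -1)·P⁻¹.
Then M⁵ = P·diag(-243, -1)·P⁻¹ = [[-729, -5], [-243, -2]] · [[2, -5], [-1, 3]] = [[-1453, 3630], [-484, 1209]].

[[-1453, 3630], [-484, 1209]]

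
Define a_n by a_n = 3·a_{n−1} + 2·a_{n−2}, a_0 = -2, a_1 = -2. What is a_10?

-248746

With companion matrix T = [[3, 2], [1, 0]], [a_n, a_{n−1}]ᵀ = T·[a_{n−1}, a_{n−2}]ᵀ, so [a_10, a_9]ᵀ = T⁹·[a_1, a_0]ᵀ.
T⁹ = [[79647, 44726], [22363, 12558]], giving [a_10, a_9]ᵀ = [[-248746], [-69842]].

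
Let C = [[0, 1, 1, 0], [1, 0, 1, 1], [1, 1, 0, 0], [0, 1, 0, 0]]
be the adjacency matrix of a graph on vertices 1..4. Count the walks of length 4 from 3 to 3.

7

The number of length-4 walks from vertex 3 to vertex 3 is entry (3,3) of C^4, where C is the adjacency matrix.
C^2 = [[2, 1, 1, 1], [1, 3, 1, 0], [1, 1, 2, 1], [1, 0, 1, 1]]
C^3 = [[2, 4, 3, 1], [4, 2, 4, 3], [3, 4, 2, 1], [1, 3, 1, 0]]
C^4 = [[7, 6, 6, 4], [6, 11, 6, 2], [6, 6, 7, 4], [4, 2, 4, 3]]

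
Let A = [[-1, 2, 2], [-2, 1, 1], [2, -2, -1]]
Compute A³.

[[3, 2, 0], [0, 7, 3], [-2, -2, 1]]

A² = [[1, -4, -2], [2, -5, -4], [0, 4, 3]]
A³ = [[3, 2, 0], [0, 7, 3], [-2, -2, 1]]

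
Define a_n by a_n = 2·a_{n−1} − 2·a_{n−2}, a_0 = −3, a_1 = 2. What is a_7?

With companion matrix Q = [[2, −2], [1, 0]], [a_n, a_{n−1}]ᵀ = Q·[a_{n−1}, a_{n−2}]ᵀ, so [a_7, a_6]ᵀ = Q^6·[a_1, a_0]ᵀ.
Q^6 = [[−8, 16], [−8, 8]], giving [a_7, a_6]ᵀ = [[−64], [−40]].

−64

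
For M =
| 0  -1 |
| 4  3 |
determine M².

[[-4, -3], [12, 5]]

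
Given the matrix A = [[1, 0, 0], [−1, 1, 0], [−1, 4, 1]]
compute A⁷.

A = I + N where N = [[0, 0, 0], [−1, 0, 0], [−1, 4, 0]] is strictly lower-triangular, so N³ = 0.
(I + N)⁷ = I + 7·N + 21·N² = [[1, 0, 0], [−7, 1, 0], [−91, 28, 1]].

[[1, 0, 0], [−7, 1, 0], [−91, 28, 1]]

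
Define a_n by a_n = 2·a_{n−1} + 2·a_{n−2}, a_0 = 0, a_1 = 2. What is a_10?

With companion matrix C = [[2, 2], [1, 0]], [a_n, a_{n−1}]ᵀ = C·[a_{n−1}, a_{n−2}]ᵀ, so [a_10, a_9]ᵀ = C⁹·[a_1, a_0]ᵀ.
C⁹ = [[6688, 4896], [2448, 1792]], giving [a_10, a_9]ᵀ = [[13376], [4896]].

13376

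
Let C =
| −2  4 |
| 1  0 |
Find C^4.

C^2 = [[8, −8], [−2, 4]]
C^3 = [[−24, 32], [8, −8]]
C^4 = [[80, −96], [−24, 32]]

[[80, −96], [−24, 32]]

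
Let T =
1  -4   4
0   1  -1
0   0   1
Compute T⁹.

T = I + N where N = [[0, -4, 4], [0, 0, -1], [0, 0, 0]] is strictly upper-triangular, so N³ = 0.
(I + N)⁹ = I + 9·N + 36·N² = [[1, -36, 180], [0, 1, -9], [0, 0, 1]].

[[1, -36, 180], [0, 1, -9], [0, 0, 1]]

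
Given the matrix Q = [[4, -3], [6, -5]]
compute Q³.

tr Q = -1 and det Q = -2, so the characteristic polynomial is λ² − (-1)λ + (-2) with roots -2 and 1.
Eigenvectors give P = [[-1, 1], [-2, 1]] with P⁻¹ = [[1, -1], [2, -1]], and Q = P·diag(-2, 1)·P⁻¹.
Then Q³ = P·diag(-8, 1)·P⁻¹ = [[8, 1], [16, 1]] · [[1, -1], [2, -1]] = [[10, -9], [18, -17]].

[[10, -9], [18, -17]]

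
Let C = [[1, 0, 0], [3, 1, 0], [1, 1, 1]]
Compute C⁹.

[[1, 0, 0], [27, 1, 0], [117, 9, 1]]

C = I + N where N = [[0, 0, 0], [3, 0, 0], [1, 1, 0]] is strictly lower-triangular, so N³ = 0.
(I + N)⁹ = I + 9·N + 36·N² = [[1, 0, 0], [27, 1, 0], [117, 9, 1]].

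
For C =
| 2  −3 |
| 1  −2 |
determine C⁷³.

[[2, −3], [1, −2]]

C² = I (check: tr C = 0 and det C = −1), so C⁷³ = C since 73 is odd.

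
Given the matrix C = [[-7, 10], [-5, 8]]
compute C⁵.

tr C = 1 and det C = -6, so the characteristic polynomial is λ² − (1)λ + (-6) with roots 3 and -2.
Eigenvectors give P = [[1, 2], [1, 1]] with P⁻¹ = [[-1, 2], [1, -1]], and C = P·diag(3, -2)·P⁻¹.
Then C⁵ = P·diag(243, -32)·P⁻¹ = [[243, -64], [243, -32]] · [[-1, 2], [1, -1]] = [[-307, 550], [-275, 518]].

[[-307, 550], [-275, 518]]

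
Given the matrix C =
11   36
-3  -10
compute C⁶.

[[253, 756], [-63, -188]]

tr C = 1 and det C = -2, so the characteristic polynomial is λ² − (1)λ + (-2) with roots 2 and -1.
Eigenvectors give P = [[4, -3], [-1, 1]] with P⁻¹ = [[1, 3], [1, 4]], and C = P·diag(2, -1)·P⁻¹.
Then C⁶ = P·diag(64, 1)·P⁻¹ = [[256, -3], [-64, 1]] · [[1, 3], [1, 4]] = [[253, 756], [-63, -188]].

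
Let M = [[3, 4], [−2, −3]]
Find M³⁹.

[[3, 4], [−2, −3]]

M² = I (check: tr M = 0 and det M = −1), so M³⁹ = M since 39 is odd.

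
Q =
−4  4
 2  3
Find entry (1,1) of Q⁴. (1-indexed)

584

Q² = [[24, −4], [−2, 17]]
Q³ = [[−104, 84], [42, 43]]
Q⁴ = [[584, −164], [−82, 297]]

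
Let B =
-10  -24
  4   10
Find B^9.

[[-2560, -6144], [1024, 2560]]

tr B = 0 and det B = -4, so the characteristic polynomial is λ² − (0)λ + (-4) with roots -2 and 2.
Eigenvectors give P = [[-3, 2], [1, -1]] with P⁻¹ = [[-1, -2], [-1, -3]], and B = P·diag(-2, 2)·P⁻¹.
Then B^9 = P·diag(-512, 512)·P⁻¹ = [[1536, 1024], [-512, -512]] · [[-1, -2], [-1, -3]] = [[-2560, -6144], [1024, 2560]].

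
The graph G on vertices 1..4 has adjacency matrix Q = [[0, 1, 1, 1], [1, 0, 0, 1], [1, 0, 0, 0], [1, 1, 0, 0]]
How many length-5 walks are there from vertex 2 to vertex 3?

6

The number of length-5 walks from vertex 2 to vertex 3 is entry (2,3) of Q^5, where Q is the adjacency matrix.
Q^2 = [[3, 1, 0, 1], [1, 2, 1, 1], [0, 1, 1, 1], [1, 1, 1, 2]]
Q^3 = [[2, 4, 3, 4], [4, 2, 1, 3], [3, 1, 0, 1], [4, 3, 1, 2]]
Q^4 = [[11, 6, 2, 6], [6, 7, 4, 6], [2, 4, 3, 4], [6, 6, 4, 7]]
Q^5 = [[14, 17, 11, 17], [17, 12, 6, 13], [11, 6, 2, 6], [17, 13, 6, 12]]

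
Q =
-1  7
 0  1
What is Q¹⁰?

Q² = I (check: tr Q = 0 and det Q = -1), so Q¹⁰ = I since 10 is even.

[[1, 0], [0, 1]]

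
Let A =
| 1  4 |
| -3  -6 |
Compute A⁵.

tr A = -5 and det A = 6, so the characteristic polynomial is λ² − (-5)λ + (6) with roots -3 and -2.
Eigenvectors give P = [[-1, 4], [1, -3]] with P⁻¹ = [[3, 4], [1, 1]], and A = P·diag(-3, -2)·P⁻¹.
Then A⁵ = P·diag(-243, -32)·P⁻¹ = [[243, -128], [-243, 96]] · [[3, 4], [1, 1]] = [[601, 844], [-633, -876]].

[[601, 844], [-633, -876]]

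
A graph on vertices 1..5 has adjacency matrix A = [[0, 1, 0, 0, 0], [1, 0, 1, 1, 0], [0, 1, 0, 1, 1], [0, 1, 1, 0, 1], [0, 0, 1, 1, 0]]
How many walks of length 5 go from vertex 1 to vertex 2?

15

The number of length-5 walks from vertex 1 to vertex 2 is entry (1,2) of A^5, where A is the adjacency matrix.
A^2 = [[1, 0, 1, 1, 0], [0, 3, 1, 1, 2], [1, 1, 3, 2, 1], [1, 1, 2, 3, 1], [0, 2, 1, 1, 2]]
A^3 = [[0, 3, 1, 1, 2], [3, 2, 6, 6, 2], [1, 6, 4, 5, 5], [1, 6, 5, 4, 5], [2, 2, 5, 5, 2]]
A^4 = [[3, 2, 6, 6, 2], [2, 15, 10, 10, 12], [6, 10, 16, 15, 9], [6, 10, 15, 16, 9], [2, 12, 9, 9, 10]]
A^5 = [[2, 15, 10, 10, 12], [15, 22, 37, 37, 20], [10, 37, 34, 35, 31], [10, 37, 35, 34, 31], [12, 20, 31, 31, 18]]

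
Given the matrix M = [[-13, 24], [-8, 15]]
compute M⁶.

[[-2183, 4368], [-1456, 2913]]

tr M = 2 and det M = -3, so the characteristic polynomial is λ² − (2)λ + (-3) with roots 3 and -1.
Eigenvectors give P = [[3, -2], [2, -1]] with P⁻¹ = [[-1, 2], [-2, 3]], and M = P·diag(3, -1)·P⁻¹.
Then M⁶ = P·diag(729, 1)·P⁻¹ = [[2187, -2], [1458, -1]] · [[-1, 2], [-2, 3]] = [[-2183, 4368], [-1456, 2913]].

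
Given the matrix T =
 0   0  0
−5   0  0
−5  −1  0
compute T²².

T is strictly triangular, hence nilpotent: T³ = 0, so T²² = 0.

[[0, 0, 0], [0, 0, 0], [0, 0, 0]]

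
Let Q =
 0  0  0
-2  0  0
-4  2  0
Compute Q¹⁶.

Q is strictly triangular, hence nilpotent: Q³ = 0, so Q¹⁶ = 0.

[[0, 0, 0], [0, 0, 0], [0, 0, 0]]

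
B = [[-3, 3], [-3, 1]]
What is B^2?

[[0, -6], [6, -8]]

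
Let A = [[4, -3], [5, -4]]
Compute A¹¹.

[[4, -3], [5, -4]]

A² = I (check: tr A = 0 and det A = -1), so A¹¹ = A since 11 is odd.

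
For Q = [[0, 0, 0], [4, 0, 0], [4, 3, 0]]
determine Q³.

Q is strictly triangular, hence nilpotent: Q³ = 0, so Q³ = 0.

[[0, 0, 0], [0, 0, 0], [0, 0, 0]]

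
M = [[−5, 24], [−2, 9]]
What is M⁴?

tr M = 4 and det M = 3, so the characteristic polynomial is λ² − (4)λ + (3) with roots 3 and 1.
Eigenvectors give P = [[3, −4], [1, −1]] with P⁻¹ = [[−1, 4], [−1, 3]], and M = P·diag(3, 1)·P⁻¹.
Then M⁴ = P·diag(81, 1)·P⁻¹ = [[243, −4], [81, −1]] · [[−1, 4], [−1, 3]] = [[−239, 960], [−80, 321]].

[[−239, 960], [−80, 321]]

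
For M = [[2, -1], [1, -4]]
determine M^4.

M^2 = [[3, 2], [-2, 15]]
M^3 = [[8, -11], [11, -58]]
M^4 = [[5, 36], [-36, 221]]

[[5, 36], [-36, 221]]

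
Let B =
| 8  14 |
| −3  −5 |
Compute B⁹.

tr B = 3 and det B = 2, so the characteristic polynomial is λ² − (3)λ + (2) with roots 2 and 1.
Eigenvectors give P = [[−7, −2], [3, 1]] with P⁻¹ = [[−1, −2], [3, 7]], and B = P·diag(2, 1)·P⁻¹.
Then B⁹ = P·diag(512, 1)·P⁻¹ = [[−3584, −2], [1536, 1]] · [[−1, −2], [3, 7]] = [[3578, 7154], [−1533, −3065]].

[[3578, 7154], [−1533, −3065]]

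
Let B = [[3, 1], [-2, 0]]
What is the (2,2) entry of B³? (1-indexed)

-6

tr B = 3 and det B = 2, so the characteristic polynomial is λ² − (3)λ + (2) with roots 1 and 2.
Eigenvectors give P = [[-1, -1], [2, 1]] with P⁻¹ = [[1, 1], [-2, -1]], and B = P·diag(1, 2)·P⁻¹.
Then B³ = P·diag(1, 8)·P⁻¹ = [[-1, -8], [2, 8]] · [[1, 1], [-2, -1]] = [[15, 7], [-14, -6]].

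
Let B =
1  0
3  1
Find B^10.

[[1, 0], [30, 1]]

B = I + N where N = [[0, 0], [3, 0]] is strictly lower-triangular, so N^2 = 0.
(I + N)^10 = I + 10·N = [[1, 0], [30, 1]].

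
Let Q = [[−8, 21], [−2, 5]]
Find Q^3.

[[−50, 147], [−14, 41]]

tr Q = −3 and det Q = 2, so the characteristic polynomial is λ² − (−3)λ + (2) with roots −1 and −2.
Eigenvectors give P = [[−3, 7], [−1, 2]] with P⁻¹ = [[2, −7], [1, −3]], and Q = P·diag(−1, −2)·P⁻¹.
Then Q^3 = P·diag(−1, −8)·P⁻¹ = [[3, −56], [1, −16]] · [[2, −7], [1, −3]] = [[−50, 147], [−14, 41]].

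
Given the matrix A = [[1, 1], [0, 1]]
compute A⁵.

[[1, 5], [0, 1]]

A = I + N where N = [[0, 1], [0, 0]] is strictly upper-triangular, so N² = 0.
(I + N)⁵ = I + 5·N = [[1, 5], [0, 1]].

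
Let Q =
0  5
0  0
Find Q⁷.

[[0, 0], [0, 0]]

Q is strictly triangular, hence nilpotent: Q² = 0, so Q⁷ = 0.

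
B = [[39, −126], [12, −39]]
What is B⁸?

[[6561, 0], [0, 6561]]

tr B = 0 and det B = −9, so the characteristic polynomial is λ² − (0)λ + (−9) with roots 3 and −3.
Eigenvectors give P = [[−7, 3], [−2, 1]] with P⁻¹ = [[−1, 3], [−2, 7]], and B = P·diag(3, −3)·P⁻¹.
Then B⁸ = P·diag(6561, 6561)·P⁻¹ = [[−45927, 19683], [−13122, 6561]] · [[−1, 3], [−2, 7]] = [[6561, 0], [0, 6561]].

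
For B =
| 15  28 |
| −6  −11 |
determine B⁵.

tr B = 4 and det B = 3, so the characteristic polynomial is λ² − (4)λ + (3) with roots 1 and 3.
Eigenvectors give P = [[−2, 7], [1, −3]] with P⁻¹ = [[3, 7], [1, 2]], and B = P·diag(1, 3)·P⁻¹.
Then B⁵ = P·diag(1, 243)·P⁻¹ = [[−2, 1701], [1, −729]] · [[3, 7], [1, 2]] = [[1695, 3388], [−726, −1451]].

[[1695, 3388], [−726, −1451]]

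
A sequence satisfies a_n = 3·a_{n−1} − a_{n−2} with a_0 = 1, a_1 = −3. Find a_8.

With companion matrix A = [[3, −1], [1, 0]], [a_n, a_{n−1}]ᵀ = A·[a_{n−1}, a_{n−2}]ᵀ, so [a_8, a_7]ᵀ = A^7·[a_1, a_0]ᵀ.
A^7 = [[987, −377], [377, −144]], giving [a_8, a_7]ᵀ = [[−3338], [−1275]].

−3338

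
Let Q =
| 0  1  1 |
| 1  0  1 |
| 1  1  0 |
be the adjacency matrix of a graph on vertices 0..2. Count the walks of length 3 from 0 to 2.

3

The number of length-3 walks from vertex 0 to vertex 2 is entry (0,2) of Q³, where Q is the adjacency matrix.
Q² = [[2, 1, 1], [1, 2, 1], [1, 1, 2]]
Q³ = [[2, 3, 3], [3, 2, 3], [3, 3, 2]]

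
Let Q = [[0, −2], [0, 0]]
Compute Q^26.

Q is strictly triangular, hence nilpotent: Q^2 = 0, so Q^26 = 0.

[[0, 0], [0, 0]]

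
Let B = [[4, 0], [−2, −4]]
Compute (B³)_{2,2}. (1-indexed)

B² = [[16, 0], [0, 16]]
B³ = [[64, 0], [−32, −64]]

−64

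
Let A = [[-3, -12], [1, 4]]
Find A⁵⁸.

[[-3, -12], [1, 4]]

A² = A (a projection; rank 1, trace 1), so A⁵⁸ = A.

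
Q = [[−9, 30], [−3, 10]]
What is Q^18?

Q² = Q (a projection; rank 1, trace 1), so Q^18 = Q.

[[−9, 30], [−3, 10]]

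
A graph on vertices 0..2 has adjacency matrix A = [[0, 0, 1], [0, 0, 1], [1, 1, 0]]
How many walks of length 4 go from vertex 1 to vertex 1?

The number of length-4 walks from vertex 1 to vertex 1 is entry (1,1) of A⁴, where A is the adjacency matrix.
A² = [[1, 1, 0], [1, 1, 0], [0, 0, 2]]
A³ = [[0, 0, 2], [0, 0, 2], [2, 2, 0]]
A⁴ = [[2, 2, 0], [2, 2, 0], [0, 0, 4]]

2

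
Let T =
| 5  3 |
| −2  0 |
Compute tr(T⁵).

tr T = 5 and det T = 6, so the characteristic polynomial is λ² − (5)λ + (6) with roots 2 and 3.
Eigenvectors give P = [[−1, 3], [1, −2]] with P⁻¹ = [[2, 3], [1, 1]], and T = P·diag(2, 3)·P⁻¹.
Then T⁵ = P·diag(32, 243)·P⁻¹ = [[−32, 729], [32, −486]] · [[2, 3], [1, 1]] = [[665, 633], [−422, −390]].

275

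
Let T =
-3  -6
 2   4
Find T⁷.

T² = T (a projection; rank 1, trace 1), so T⁷ = T.

[[-3, -6], [2, 4]]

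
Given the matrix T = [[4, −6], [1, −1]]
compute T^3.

tr T = 3 and det T = 2, so the characteristic polynomial is λ² − (3)λ + (2) with roots 1 and 2.
Eigenvectors give P = [[2, 3], [1, 1]] with P⁻¹ = [[−1, 3], [1, −2]], and T = P·diag(1, 2)·P⁻¹.
Then T^3 = P·diag(1, 8)·P⁻¹ = [[2, 24], [1, 8]] · [[−1, 3], [1, −2]] = [[22, −42], [7, −13]].

[[22, −42], [7, −13]]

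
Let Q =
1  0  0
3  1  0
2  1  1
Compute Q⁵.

Q = I + N where N = [[0, 0, 0], [3, 0, 0], [2, 1, 0]] is strictly lower-triangular, so N³ = 0.
(I + N)⁵ = I + 5·N + 10·N² = [[1, 0, 0], [15, 1, 0], [40, 5, 1]].

[[1, 0, 0], [15, 1, 0], [40, 5, 1]]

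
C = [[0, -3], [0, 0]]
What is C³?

[[0, 0], [0, 0]]

C is strictly triangular, hence nilpotent: C² = 0, so C³ = 0.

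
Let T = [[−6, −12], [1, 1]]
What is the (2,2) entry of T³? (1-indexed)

tr T = −5 and det T = 6, so the characteristic polynomial is λ² − (−5)λ + (6) with roots −3 and −2.
Eigenvectors give P = [[4, −3], [−1, 1]] with P⁻¹ = [[1, 3], [1, 4]], and T = P·diag(−3, −2)·P⁻¹.
Then T³ = P·diag(−27, −8)·P⁻¹ = [[−108, 24], [27, −8]] · [[1, 3], [1, 4]] = [[−84, −228], [19, 49]].

49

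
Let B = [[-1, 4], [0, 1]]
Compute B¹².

[[1, 0], [0, 1]]

B² = I (check: tr B = 0 and det B = -1), so B¹² = I since 12 is even.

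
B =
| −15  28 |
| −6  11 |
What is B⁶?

tr B = −4 and det B = 3, so the characteristic polynomial is λ² − (−4)λ + (3) with roots −3 and −1.
Eigenvectors give P = [[7, 2], [3, 1]] with P⁻¹ = [[1, −2], [−3, 7]], and B = P·diag(−3, −1)·P⁻¹.
Then B⁶ = P·diag(729, 1)·P⁻¹ = [[5103, 2], [2187, 1]] · [[1, −2], [−3, 7]] = [[5097, −10192], [2184, −4367]].

[[5097, −10192], [2184, −4367]]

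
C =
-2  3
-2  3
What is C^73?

C² = C (a projection; rank 1, trace 1), so C^73 = C.

[[-2, 3], [-2, 3]]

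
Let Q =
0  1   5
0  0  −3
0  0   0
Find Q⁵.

Q is strictly triangular, hence nilpotent: Q³ = 0, so Q⁵ = 0.

[[0, 0, 0], [0, 0, 0], [0, 0, 0]]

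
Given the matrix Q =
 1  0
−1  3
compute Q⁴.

Q² = [[1, 0], [−4, 9]]
Q³ = [[1, 0], [−13, 27]]
Q⁴ = [[1, 0], [−40, 81]]

[[1, 0], [−40, 81]]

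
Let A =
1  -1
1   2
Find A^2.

[[0, -3], [3, 3]]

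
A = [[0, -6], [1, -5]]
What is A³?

[[30, -114], [19, -65]]

tr A = -5 and det A = 6, so the characteristic polynomial is λ² − (-5)λ + (6) with roots -2 and -3.
Eigenvectors give P = [[-3, 2], [-1, 1]] with P⁻¹ = [[-1, 2], [-1, 3]], and A = P·diag(-2, -3)·P⁻¹.
Then A³ = P·diag(-8, -27)·P⁻¹ = [[24, -54], [8, -27]] · [[-1, 2], [-1, 3]] = [[30, -114], [19, -65]].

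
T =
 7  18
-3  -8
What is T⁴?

tr T = -1 and det T = -2, so the characteristic polynomial is λ² − (-1)λ + (-2) with roots -2 and 1.
Eigenvectors give P = [[2, -3], [-1, 1]] with P⁻¹ = [[-1, -3], [-1, -2]], and T = P·diag(-2, 1)·P⁻¹.
Then T⁴ = P·diag(16, 1)·P⁻¹ = [[32, -3], [-16, 1]] · [[-1, -3], [-1, -2]] = [[-29, -90], [15, 46]].

[[-29, -90], [15, 46]]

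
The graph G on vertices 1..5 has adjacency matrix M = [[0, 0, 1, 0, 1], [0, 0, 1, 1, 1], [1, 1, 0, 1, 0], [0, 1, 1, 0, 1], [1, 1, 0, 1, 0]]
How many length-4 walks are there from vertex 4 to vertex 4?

The number of length-4 walks from vertex 4 to vertex 4 is entry (4,4) of M⁴, where M is the adjacency matrix.
M² = [[2, 2, 0, 2, 0], [2, 3, 1, 2, 1], [0, 1, 3, 1, 3], [2, 2, 1, 3, 1], [0, 1, 3, 1, 3]]
M³ = [[0, 2, 6, 2, 6], [2, 4, 7, 5, 7], [6, 7, 2, 7, 2], [2, 5, 7, 4, 7], [6, 7, 2, 7, 2]]
M⁴ = [[12, 14, 4, 14, 4], [14, 19, 11, 18, 11], [4, 11, 20, 11, 20], [14, 18, 11, 19, 11], [4, 11, 20, 11, 20]]

19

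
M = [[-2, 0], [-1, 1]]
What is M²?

[[4, 0], [1, 1]]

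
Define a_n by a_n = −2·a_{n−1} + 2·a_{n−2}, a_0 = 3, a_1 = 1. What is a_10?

With companion matrix M = [[−2, 2], [1, 0]], [a_n, a_{n−1}]ᵀ = M·[a_{n−1}, a_{n−2}]ᵀ, so [a_10, a_9]ᵀ = M^9·[a_1, a_0]ᵀ.
M^9 = [[−6688, 4896], [2448, −1792]], giving [a_10, a_9]ᵀ = [[8000], [−2928]].

8000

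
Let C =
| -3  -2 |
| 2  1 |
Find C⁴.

[[9, 8], [-8, -7]]

C² = [[5, 4], [-4, -3]]
C³ = [[-7, -6], [6, 5]]
C⁴ = [[9, 8], [-8, -7]]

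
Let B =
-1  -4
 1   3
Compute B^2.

[[-3, -8], [2, 5]]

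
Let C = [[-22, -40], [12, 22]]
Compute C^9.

[[-5632, -10240], [3072, 5632]]

tr C = 0 and det C = -4, so the characteristic polynomial is λ² − (0)λ + (-4) with roots 2 and -2.
Eigenvectors give P = [[-5, 2], [3, -1]] with P⁻¹ = [[1, 2], [3, 5]], and C = P·diag(2, -2)·P⁻¹.
Then C^9 = P·diag(512, -512)·P⁻¹ = [[-2560, -1024], [1536, 512]] · [[1, 2], [3, 5]] = [[-5632, -10240], [3072, 5632]].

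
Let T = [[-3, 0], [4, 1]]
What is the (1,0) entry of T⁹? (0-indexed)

tr T = -2 and det T = -3, so the characteristic polynomial is λ² − (-2)λ + (-3) with roots -3 and 1.
Eigenvectors give P = [[-1, 0], [1, 1]] with P⁻¹ = [[-1, 0], [1, 1]], and T = P·diag(-3, 1)·P⁻¹.
Then T⁹ = P·diag(-19683, 1)·P⁻¹ = [[19683, 0], [-19683, 1]] · [[-1, 0], [1, 1]] = [[-19683, 0], [19684, 1]].

19684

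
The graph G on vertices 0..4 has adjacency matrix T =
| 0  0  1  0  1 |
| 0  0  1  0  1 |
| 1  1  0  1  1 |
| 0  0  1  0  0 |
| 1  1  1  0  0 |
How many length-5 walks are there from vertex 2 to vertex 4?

42

The number of length-5 walks from vertex 2 to vertex 4 is entry (2,4) of T⁵, where T is the adjacency matrix.
T² = [[2, 2, 1, 1, 1], [2, 2, 1, 1, 1], [1, 1, 4, 0, 2], [1, 1, 0, 1, 1], [1, 1, 2, 1, 3]]
T³ = [[2, 2, 6, 1, 5], [2, 2, 6, 1, 5], [6, 6, 4, 4, 6], [1, 1, 4, 0, 2], [5, 5, 6, 2, 4]]
T⁴ = [[11, 11, 10, 6, 10], [11, 11, 10, 6, 10], [10, 10, 22, 4, 16], [6, 6, 4, 4, 6], [10, 10, 16, 6, 16]]
T⁵ = [[20, 20, 38, 10, 32], [20, 20, 38, 10, 32], [38, 38, 40, 22, 42], [10, 10, 22, 4, 16], [32, 32, 42, 16, 36]]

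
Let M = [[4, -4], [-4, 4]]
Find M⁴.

M² = [[32, -32], [-32, 32]]
M³ = [[256, -256], [-256, 256]]
M⁴ = [[2048, -2048], [-2048, 2048]]

[[2048, -2048], [-2048, 2048]]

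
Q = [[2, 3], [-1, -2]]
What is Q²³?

Q² = I (check: tr Q = 0 and det Q = -1), so Q²³ = Q since 23 is odd.

[[2, 3], [-1, -2]]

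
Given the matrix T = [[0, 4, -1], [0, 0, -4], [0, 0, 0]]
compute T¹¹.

[[0, 0, 0], [0, 0, 0], [0, 0, 0]]

T is strictly triangular, hence nilpotent: T³ = 0, so T¹¹ = 0.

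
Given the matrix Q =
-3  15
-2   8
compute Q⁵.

[[-1023, 3165], [-422, 1298]]

tr Q = 5 and det Q = 6, so the characteristic polynomial is λ² − (5)λ + (6) with roots 3 and 2.
Eigenvectors give P = [[-5, -3], [-2, -1]] with P⁻¹ = [[1, -3], [-2, 5]], and Q = P·diag(3, 2)·P⁻¹.
Then Q⁵ = P·diag(243, 32)·P⁻¹ = [[-1215, -96], [-486, -32]] · [[1, -3], [-2, 5]] = [[-1023, 3165], [-422, 1298]].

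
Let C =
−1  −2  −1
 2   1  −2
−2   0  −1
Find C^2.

[[−1, 0, 6], [4, −3, −2], [4, 4, 3]]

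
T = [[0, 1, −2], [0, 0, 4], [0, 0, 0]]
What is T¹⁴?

T is strictly triangular, hence nilpotent: T³ = 0, so T¹⁴ = 0.

[[0, 0, 0], [0, 0, 0], [0, 0, 0]]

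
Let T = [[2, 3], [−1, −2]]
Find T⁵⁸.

T² = I (check: tr T = 0 and det T = −1), so T⁵⁸ = I since 58 is even.

[[1, 0], [0, 1]]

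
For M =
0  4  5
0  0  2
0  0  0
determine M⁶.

[[0, 0, 0], [0, 0, 0], [0, 0, 0]]

M is strictly triangular, hence nilpotent: M³ = 0, so M⁶ = 0.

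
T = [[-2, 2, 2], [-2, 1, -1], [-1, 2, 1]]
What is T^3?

T^2 = [[-2, 2, -4], [3, -5, -6], [-3, 2, -3]]
T^3 = [[4, -10, -10], [10, -11, 5], [5, -10, -11]]

[[4, -10, -10], [10, -11, 5], [5, -10, -11]]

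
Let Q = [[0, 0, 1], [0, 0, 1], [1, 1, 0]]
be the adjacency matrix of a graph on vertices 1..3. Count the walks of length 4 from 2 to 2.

The number of length-4 walks from vertex 2 to vertex 2 is entry (2,2) of Q⁴, where Q is the adjacency matrix.
Q² = [[1, 1, 0], [1, 1, 0], [0, 0, 2]]
Q³ = [[0, 0, 2], [0, 0, 2], [2, 2, 0]]
Q⁴ = [[2, 2, 0], [2, 2, 0], [0, 0, 4]]

2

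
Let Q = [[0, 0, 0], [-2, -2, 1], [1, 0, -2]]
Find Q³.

[[0, 0, 0], [-12, -8, 12], [4, 0, -8]]

Q² = [[0, 0, 0], [5, 4, -4], [-2, 0, 4]]
Q³ = [[0, 0, 0], [-12, -8, 12], [4, 0, -8]]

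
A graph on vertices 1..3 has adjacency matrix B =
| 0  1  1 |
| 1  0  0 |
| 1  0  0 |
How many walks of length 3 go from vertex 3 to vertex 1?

The number of length-3 walks from vertex 3 to vertex 1 is entry (3,1) of B^3, where B is the adjacency matrix.
B^2 = [[2, 0, 0], [0, 1, 1], [0, 1, 1]]
B^3 = [[0, 2, 2], [2, 0, 0], [2, 0, 0]]

2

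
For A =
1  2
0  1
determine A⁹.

[[1, 18], [0, 1]]

A = I + N where N = [[0, 2], [0, 0]] is strictly upper-triangular, so N² = 0.
(I + N)⁹ = I + 9·N = [[1, 18], [0, 1]].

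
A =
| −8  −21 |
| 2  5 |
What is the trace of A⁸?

tr A = −3 and det A = 2, so the characteristic polynomial is λ² − (−3)λ + (2) with roots −2 and −1.
Eigenvectors give P = [[7, 3], [−2, −1]] with P⁻¹ = [[1, 3], [−2, −7]], and A = P·diag(−2, −1)·P⁻¹.
Then A⁸ = P·diag(256, 1)·P⁻¹ = [[1792, 3], [−512, −1]] · [[1, 3], [−2, −7]] = [[1786, 5355], [−510, −1529]].

257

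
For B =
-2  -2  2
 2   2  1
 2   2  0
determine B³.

B² = [[4, 4, -6], [2, 2, 6], [0, 0, 6]]
B³ = [[-12, -12, 12], [12, 12, 6], [12, 12, 0]]

[[-12, -12, 12], [12, 12, 6], [12, 12, 0]]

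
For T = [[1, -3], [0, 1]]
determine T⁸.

T = I + N where N = [[0, -3], [0, 0]] is strictly upper-triangular, so N² = 0.
(I + N)⁸ = I + 8·N = [[1, -24], [0, 1]].

[[1, -24], [0, 1]]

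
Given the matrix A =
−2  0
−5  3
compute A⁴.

tr A = 1 and det A = −6, so the characteristic polynomial is λ² − (1)λ + (−6) with roots 3 and −2.
Eigenvectors give P = [[0, 1], [−1, 1]] with P⁻¹ = [[1, −1], [1, 0]], and A = P·diag(3, −2)·P⁻¹.
Then A⁴ = P·diag(81, 16)·P⁻¹ = [[0, 16], [−81, 16]] · [[1, −1], [1, 0]] = [[16, 0], [−65, 81]].

[[16, 0], [−65, 81]]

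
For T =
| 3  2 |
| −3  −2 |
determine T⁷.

T² = T (a projection; rank 1, trace 1), so T⁷ = T.

[[3, 2], [−3, −2]]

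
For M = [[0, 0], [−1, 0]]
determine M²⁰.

[[0, 0], [0, 0]]

M is strictly triangular, hence nilpotent: M² = 0, so M²⁰ = 0.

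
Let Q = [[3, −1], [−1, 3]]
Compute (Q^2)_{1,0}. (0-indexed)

−6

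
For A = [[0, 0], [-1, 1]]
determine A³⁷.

A² = A (a projection; rank 1, trace 1), so A³⁷ = A.

[[0, 0], [-1, 1]]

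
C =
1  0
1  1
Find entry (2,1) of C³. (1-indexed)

3

C = I + N where N = [[0, 0], [1, 0]] is strictly lower-triangular, so N² = 0.
(I + N)³ = I + 3·N = [[1, 0], [3, 1]].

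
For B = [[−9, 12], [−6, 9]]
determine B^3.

tr B = 0 and det B = −9, so the characteristic polynomial is λ² − (0)λ + (−9) with roots 3 and −3.
Eigenvectors give P = [[−1, −2], [−1, −1]] with P⁻¹ = [[1, −2], [−1, 1]], and B = P·diag(3, −3)·P⁻¹.
Then B^3 = P·diag(27, −27)·P⁻¹ = [[−27, 54], [−27, 27]] · [[1, −2], [−1, 1]] = [[−81, 108], [−54, 81]].

[[−81, 108], [−54, 81]]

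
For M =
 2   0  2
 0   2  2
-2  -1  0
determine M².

[[0, -2, 4], [-4, 2, 4], [-4, -2, -6]]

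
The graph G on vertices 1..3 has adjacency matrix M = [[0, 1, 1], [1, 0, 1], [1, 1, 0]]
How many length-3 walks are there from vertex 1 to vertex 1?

The number of length-3 walks from vertex 1 to vertex 1 is entry (1,1) of M³, where M is the adjacency matrix.
M² = [[2, 1, 1], [1, 2, 1], [1, 1, 2]]
M³ = [[2, 3, 3], [3, 2, 3], [3, 3, 2]]

2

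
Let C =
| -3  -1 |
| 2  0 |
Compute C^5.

tr C = -3 and det C = 2, so the characteristic polynomial is λ² − (-3)λ + (2) with roots -2 and -1.
Eigenvectors give P = [[-1, -1], [1, 2]] with P⁻¹ = [[-2, -1], [1, 1]], and C = P·diag(-2, -1)·P⁻¹.
Then C^5 = P·diag(-32, -1)·P⁻¹ = [[32, 1], [-32, -2]] · [[-2, -1], [1, 1]] = [[-63, -31], [62, 30]].

[[-63, -31], [62, 30]]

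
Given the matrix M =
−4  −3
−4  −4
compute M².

[[28, 24], [32, 28]]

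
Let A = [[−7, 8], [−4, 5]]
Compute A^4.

[[161, −160], [80, −79]]

tr A = −2 and det A = −3, so the characteristic polynomial is λ² − (−2)λ + (−3) with roots −3 and 1.
Eigenvectors give P = [[−2, −1], [−1, −1]] with P⁻¹ = [[−1, 1], [1, −2]], and A = P·diag(−3, 1)·P⁻¹.
Then A^4 = P·diag(81, 1)·P⁻¹ = [[−162, −1], [−81, −1]] · [[−1, 1], [1, −2]] = [[161, −160], [80, −79]].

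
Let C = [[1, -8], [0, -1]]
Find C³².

C² = I (check: tr C = 0 and det C = -1), so C³² = I since 32 is even.

[[1, 0], [0, 1]]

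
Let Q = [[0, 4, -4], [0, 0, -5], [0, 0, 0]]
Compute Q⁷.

[[0, 0, 0], [0, 0, 0], [0, 0, 0]]

Q is strictly triangular, hence nilpotent: Q³ = 0, so Q⁷ = 0.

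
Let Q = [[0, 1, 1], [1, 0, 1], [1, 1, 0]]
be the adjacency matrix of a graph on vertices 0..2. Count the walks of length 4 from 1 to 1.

6

The number of length-4 walks from vertex 1 to vertex 1 is entry (1,1) of Q⁴, where Q is the adjacency matrix.
Q² = [[2, 1, 1], [1, 2, 1], [1, 1, 2]]
Q³ = [[2, 3, 3], [3, 2, 3], [3, 3, 2]]
Q⁴ = [[6, 5, 5], [5, 6, 5], [5, 5, 6]]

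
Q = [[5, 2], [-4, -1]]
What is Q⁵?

tr Q = 4 and det Q = 3, so the characteristic polynomial is λ² − (4)λ + (3) with roots 3 and 1.
Eigenvectors give P = [[-1, -1], [1, 2]] with P⁻¹ = [[-2, -1], [1, 1]], and Q = P·diag(3, 1)·P⁻¹.
Then Q⁵ = P·diag(243, 1)·P⁻¹ = [[-243, -1], [243, 2]] · [[-2, -1], [1, 1]] = [[485, 242], [-484, -241]].

[[485, 242], [-484, -241]]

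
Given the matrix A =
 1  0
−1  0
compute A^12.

A² = A (a projection; rank 1, trace 1), so A^12 = A.

[[1, 0], [−1, 0]]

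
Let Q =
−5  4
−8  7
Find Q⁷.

tr Q = 2 and det Q = −3, so the characteristic polynomial is λ² − (2)λ + (−3) with roots −1 and 3.
Eigenvectors give P = [[−1, 1], [−1, 2]] with P⁻¹ = [[−2, 1], [−1, 1]], and Q = P·diag(−1, 3)·P⁻¹.
Then Q⁷ = P·diag(−1, 2187)·P⁻¹ = [[1, 2187], [1, 4374]] · [[−2, 1], [−1, 1]] = [[−2189, 2188], [−4376, 4375]].

[[−2189, 2188], [−4376, 4375]]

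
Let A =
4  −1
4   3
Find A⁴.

A² = [[12, −7], [28, 5]]
A³ = [[20, −33], [132, −13]]
A⁴ = [[−52, −119], [476, −171]]

[[−52, −119], [476, −171]]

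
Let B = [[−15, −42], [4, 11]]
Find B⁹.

[[−137775, −413322], [39364, 118091]]

tr B = −4 and det B = 3, so the characteristic polynomial is λ² − (−4)λ + (3) with roots −1 and −3.
Eigenvectors give P = [[−3, 7], [1, −2]] with P⁻¹ = [[2, 7], [1, 3]], and B = P·diag(−1, −3)·P⁻¹.
Then B⁹ = P·diag(−1, −19683)·P⁻¹ = [[3, −137781], [−1, 39366]] · [[2, 7], [1, 3]] = [[−137775, −413322], [39364, 118091]].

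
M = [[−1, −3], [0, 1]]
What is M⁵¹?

[[−1, −3], [0, 1]]

M² = I (check: tr M = 0 and det M = −1), so M⁵¹ = M since 51 is odd.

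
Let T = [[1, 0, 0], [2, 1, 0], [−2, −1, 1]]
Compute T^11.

[[1, 0, 0], [22, 1, 0], [−132, −11, 1]]

T = I + N where N = [[0, 0, 0], [2, 0, 0], [−2, −1, 0]] is strictly lower-triangular, so N^3 = 0.
(I + N)^11 = I + 11·N + 55·N^2 = [[1, 0, 0], [22, 1, 0], [−132, −11, 1]].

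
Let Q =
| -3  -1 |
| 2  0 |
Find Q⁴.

[[31, 15], [-30, -14]]

tr Q = -3 and det Q = 2, so the characteristic polynomial is λ² − (-3)λ + (2) with roots -1 and -2.
Eigenvectors give P = [[1, 1], [-2, -1]] with P⁻¹ = [[-1, -1], [2, 1]], and Q = P·diag(-1, -2)·P⁻¹.
Then Q⁴ = P·diag(1, 16)·P⁻¹ = [[1, 16], [-2, -16]] · [[-1, -1], [2, 1]] = [[31, 15], [-30, -14]].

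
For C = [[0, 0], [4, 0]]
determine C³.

C is strictly triangular, hence nilpotent: C² = 0, so C³ = 0.

[[0, 0], [0, 0]]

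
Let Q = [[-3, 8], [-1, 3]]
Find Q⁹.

Q² = I (check: tr Q = 0 and det Q = -1), so Q⁹ = Q since 9 is odd.

[[-3, 8], [-1, 3]]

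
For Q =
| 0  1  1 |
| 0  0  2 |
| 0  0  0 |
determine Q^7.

[[0, 0, 0], [0, 0, 0], [0, 0, 0]]

Q is strictly triangular, hence nilpotent: Q^3 = 0, so Q^7 = 0.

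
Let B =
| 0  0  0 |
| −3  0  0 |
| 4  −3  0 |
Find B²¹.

[[0, 0, 0], [0, 0, 0], [0, 0, 0]]

B is strictly triangular, hence nilpotent: B³ = 0, so B²¹ = 0.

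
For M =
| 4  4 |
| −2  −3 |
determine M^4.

M^2 = [[8, 4], [−2, 1]]
M^3 = [[24, 20], [−10, −11]]
M^4 = [[56, 36], [−18, −7]]

[[56, 36], [−18, −7]]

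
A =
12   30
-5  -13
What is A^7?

[[4758, 13890], [-2315, -6817]]

tr A = -1 and det A = -6, so the characteristic polynomial is λ² − (-1)λ + (-6) with roots 2 and -3.
Eigenvectors give P = [[3, -2], [-1, 1]] with P⁻¹ = [[1, 2], [1, 3]], and A = P·diag(2, -3)·P⁻¹.
Then A^7 = P·diag(128, -2187)·P⁻¹ = [[384, 4374], [-128, -2187]] · [[1, 2], [1, 3]] = [[4758, 13890], [-2315, -6817]].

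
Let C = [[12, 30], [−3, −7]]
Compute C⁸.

[[63306, 189150], [−18915, −56489]]

tr C = 5 and det C = 6, so the characteristic polynomial is λ² − (5)λ + (6) with roots 3 and 2.
Eigenvectors give P = [[10, −3], [−3, 1]] with P⁻¹ = [[1, 3], [3, 10]], and C = P·diag(3, 2)·P⁻¹.
Then C⁸ = P·diag(6561, 256)·P⁻¹ = [[65610, −768], [−19683, 256]] · [[1, 3], [3, 10]] = [[63306, 189150], [−18915, −56489]].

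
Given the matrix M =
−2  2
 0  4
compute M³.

M² = [[4, 4], [0, 16]]
M³ = [[−8, 24], [0, 64]]

[[−8, 24], [0, 64]]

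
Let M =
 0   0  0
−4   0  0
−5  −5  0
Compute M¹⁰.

M is strictly triangular, hence nilpotent: M³ = 0, so M¹⁰ = 0.

[[0, 0, 0], [0, 0, 0], [0, 0, 0]]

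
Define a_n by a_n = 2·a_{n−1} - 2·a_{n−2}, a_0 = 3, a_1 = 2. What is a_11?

-128

With companion matrix T = [[2, -2], [1, 0]], [a_n, a_{n−1}]ᵀ = T·[a_{n−1}, a_{n−2}]ᵀ, so [a_11, a_10]ᵀ = T^10·[a_1, a_0]ᵀ.
T^10 = [[32, -64], [32, -32]], giving [a_11, a_10]ᵀ = [[-128], [-32]].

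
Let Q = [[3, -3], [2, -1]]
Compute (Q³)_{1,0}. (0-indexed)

Q² = [[3, -6], [4, -5]]
Q³ = [[-3, -3], [2, -7]]

2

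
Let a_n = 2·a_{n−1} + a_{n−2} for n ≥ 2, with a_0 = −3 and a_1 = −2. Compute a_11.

With companion matrix C = [[2, 1], [1, 0]], [a_n, a_{n−1}]ᵀ = C·[a_{n−1}, a_{n−2}]ᵀ, so [a_11, a_10]ᵀ = C¹⁰·[a_1, a_0]ᵀ.
C¹⁰ = [[5741, 2378], [2378, 985]], giving [a_11, a_10]ᵀ = [[−18616], [−7711]].

−18616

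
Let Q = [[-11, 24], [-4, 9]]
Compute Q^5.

[[-731, 1464], [-244, 489]]

tr Q = -2 and det Q = -3, so the characteristic polynomial is λ² − (-2)λ + (-3) with roots 1 and -3.
Eigenvectors give P = [[2, 3], [1, 1]] with P⁻¹ = [[-1, 3], [1, -2]], and Q = P·diag(1, -3)·P⁻¹.
Then Q^5 = P·diag(1, -243)·P⁻¹ = [[2, -729], [1, -243]] · [[-1, 3], [1, -2]] = [[-731, 1464], [-244, 489]].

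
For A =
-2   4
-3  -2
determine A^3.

A^2 = [[-8, -16], [12, -8]]
A^3 = [[64, 0], [0, 64]]

[[64, 0], [0, 64]]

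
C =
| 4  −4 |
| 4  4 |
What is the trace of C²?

0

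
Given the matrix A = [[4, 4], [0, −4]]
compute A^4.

A^2 = [[16, 0], [0, 16]]
A^3 = [[64, 64], [0, −64]]
A^4 = [[256, 0], [0, 256]]

[[256, 0], [0, 256]]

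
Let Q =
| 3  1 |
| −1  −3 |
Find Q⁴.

[[64, 0], [0, 64]]

Q² = [[8, 0], [0, 8]]
Q³ = [[24, 8], [−8, −24]]
Q⁴ = [[64, 0], [0, 64]]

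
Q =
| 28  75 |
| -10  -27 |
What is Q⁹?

tr Q = 1 and det Q = -6, so the characteristic polynomial is λ² − (1)λ + (-6) with roots 3 and -2.
Eigenvectors give P = [[-3, -5], [1, 2]] with P⁻¹ = [[-2, -5], [1, 3]], and Q = P·diag(3, -2)·P⁻¹.
Then Q⁹ = P·diag(19683, -512)·P⁻¹ = [[-59049, 2560], [19683, -1024]] · [[-2, -5], [1, 3]] = [[120658, 302925], [-40390, -101487]].

[[120658, 302925], [-40390, -101487]]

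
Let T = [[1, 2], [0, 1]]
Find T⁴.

[[1, 8], [0, 1]]

T = I + N where N = [[0, 2], [0, 0]] is strictly upper-triangular, so N² = 0.
(I + N)⁴ = I + 4·N = [[1, 8], [0, 1]].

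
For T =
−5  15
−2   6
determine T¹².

[[−5, 15], [−2, 6]]

T² = T (a projection; rank 1, trace 1), so T¹² = T.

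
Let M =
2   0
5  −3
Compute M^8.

tr M = −1 and det M = −6, so the characteristic polynomial is λ² − (−1)λ + (−6) with roots −3 and 2.
Eigenvectors give P = [[0, 1], [−1, 1]] with P⁻¹ = [[1, −1], [1, 0]], and M = P·diag(−3, 2)·P⁻¹.
Then M^8 = P·diag(6561, 256)·P⁻¹ = [[0, 256], [−6561, 256]] · [[1, −1], [1, 0]] = [[256, 0], [−6305, 6561]].

[[256, 0], [−6305, 6561]]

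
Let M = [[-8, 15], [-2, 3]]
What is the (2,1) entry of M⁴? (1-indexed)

tr M = -5 and det M = 6, so the characteristic polynomial is λ² − (-5)λ + (6) with roots -2 and -3.
Eigenvectors give P = [[5, -3], [2, -1]] with P⁻¹ = [[-1, 3], [-2, 5]], and M = P·diag(-2, -3)·P⁻¹.
Then M⁴ = P·diag(16, 81)·P⁻¹ = [[80, -243], [32, -81]] · [[-1, 3], [-2, 5]] = [[406, -975], [130, -309]].

130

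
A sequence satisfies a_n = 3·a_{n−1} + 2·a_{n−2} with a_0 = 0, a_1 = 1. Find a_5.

139

With companion matrix A = [[3, 2], [1, 0]], [a_n, a_{n−1}]ᵀ = A·[a_{n−1}, a_{n−2}]ᵀ, so [a_5, a_4]ᵀ = A^4·[a_1, a_0]ᵀ.
A^4 = [[139, 78], [39, 22]], giving [a_5, a_4]ᵀ = [[139], [39]].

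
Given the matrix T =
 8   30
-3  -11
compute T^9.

tr T = -3 and det T = 2, so the characteristic polynomial is λ² − (-3)λ + (2) with roots -1 and -2.
Eigenvectors give P = [[10, -3], [-3, 1]] with P⁻¹ = [[1, 3], [3, 10]], and T = P·diag(-1, -2)·P⁻¹.
Then T^9 = P·diag(-1, -512)·P⁻¹ = [[-10, 1536], [3, -512]] · [[1, 3], [3, 10]] = [[4598, 15330], [-1533, -5111]].

[[4598, 15330], [-1533, -5111]]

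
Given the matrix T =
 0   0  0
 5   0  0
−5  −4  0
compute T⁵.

T is strictly triangular, hence nilpotent: T³ = 0, so T⁵ = 0.

[[0, 0, 0], [0, 0, 0], [0, 0, 0]]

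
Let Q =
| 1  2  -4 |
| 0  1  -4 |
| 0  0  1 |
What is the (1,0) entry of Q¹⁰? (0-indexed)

0

Q = I + N where N = [[0, 2, -4], [0, 0, -4], [0, 0, 0]] is strictly upper-triangular, so N³ = 0.
(I + N)¹⁰ = I + 10·N + 45·N² = [[1, 20, -400], [0, 1, -40], [0, 0, 1]].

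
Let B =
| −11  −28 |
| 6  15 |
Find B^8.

[[−39359, −91840], [19680, 45921]]

tr B = 4 and det B = 3, so the characteristic polynomial is λ² − (4)λ + (3) with roots 1 and 3.
Eigenvectors give P = [[7, −2], [−3, 1]] with P⁻¹ = [[1, 2], [3, 7]], and B = P·diag(1, 3)·P⁻¹.
Then B^8 = P·diag(1, 6561)·P⁻¹ = [[7, −13122], [−3, 6561]] · [[1, 2], [3, 7]] = [[−39359, −91840], [19680, 45921]].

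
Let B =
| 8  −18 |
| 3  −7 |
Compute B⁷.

[[386, −774], [129, −259]]

tr B = 1 and det B = −2, so the characteristic polynomial is λ² − (1)λ + (−2) with roots −1 and 2.
Eigenvectors give P = [[2, 3], [1, 1]] with P⁻¹ = [[−1, 3], [1, −2]], and B = P·diag(−1, 2)·P⁻¹.
Then B⁷ = P·diag(−1, 128)·P⁻¹ = [[−2, 384], [−1, 128]] · [[−1, 3], [1, −2]] = [[386, −774], [129, −259]].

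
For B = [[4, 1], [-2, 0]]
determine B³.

B² = [[14, 4], [-8, -2]]
B³ = [[48, 14], [-28, -8]]

[[48, 14], [-28, -8]]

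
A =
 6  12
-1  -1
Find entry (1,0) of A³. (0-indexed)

-19

tr A = 5 and det A = 6, so the characteristic polynomial is λ² − (5)λ + (6) with roots 3 and 2.
Eigenvectors give P = [[-4, 3], [1, -1]] with P⁻¹ = [[-1, -3], [-1, -4]], and A = P·diag(3, 2)·P⁻¹.
Then A³ = P·diag(27, 8)·P⁻¹ = [[-108, 24], [27, -8]] · [[-1, -3], [-1, -4]] = [[84, 228], [-19, -49]].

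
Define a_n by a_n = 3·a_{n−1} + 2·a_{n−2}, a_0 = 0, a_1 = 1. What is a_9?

22363

With companion matrix Q = [[3, 2], [1, 0]], [a_n, a_{n−1}]ᵀ = Q·[a_{n−1}, a_{n−2}]ᵀ, so [a_9, a_8]ᵀ = Q⁸·[a_1, a_0]ᵀ.
Q⁸ = [[22363, 12558], [6279, 3526]], giving [a_9, a_8]ᵀ = [[22363], [6279]].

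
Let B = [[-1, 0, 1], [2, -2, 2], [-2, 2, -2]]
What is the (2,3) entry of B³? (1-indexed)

18

B² = [[-1, 2, -3], [-10, 8, -6], [10, -8, 6]]
B³ = [[11, -10, 9], [38, -28, 18], [-38, 28, -18]]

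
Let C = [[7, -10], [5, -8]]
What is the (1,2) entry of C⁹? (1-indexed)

-40390

tr C = -1 and det C = -6, so the characteristic polynomial is λ² − (-1)λ + (-6) with roots -3 and 2.
Eigenvectors give P = [[-1, 2], [-1, 1]] with P⁻¹ = [[1, -2], [1, -1]], and C = P·diag(-3, 2)·P⁻¹.
Then C⁹ = P·diag(-19683, 512)·P⁻¹ = [[19683, 1024], [19683, 512]] · [[1, -2], [1, -1]] = [[20707, -40390], [20195, -39878]].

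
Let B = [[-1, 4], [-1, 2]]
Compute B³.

[[-1, -4], [1, -4]]

B² = [[-3, 4], [-1, 0]]
B³ = [[-1, -4], [1, -4]]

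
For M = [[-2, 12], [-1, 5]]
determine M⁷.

[[-380, 1524], [-127, 509]]

tr M = 3 and det M = 2, so the characteristic polynomial is λ² − (3)λ + (2) with roots 2 and 1.
Eigenvectors give P = [[-3, -4], [-1, -1]] with P⁻¹ = [[1, -4], [-1, 3]], and M = P·diag(2, 1)·P⁻¹.
Then M⁷ = P·diag(128, 1)·P⁻¹ = [[-384, -4], [-128, -1]] · [[1, -4], [-1, 3]] = [[-380, 1524], [-127, 509]].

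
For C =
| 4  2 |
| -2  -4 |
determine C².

[[12, 0], [0, 12]]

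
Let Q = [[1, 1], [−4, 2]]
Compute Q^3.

[[−15, 3], [−12, −12]]

Q^2 = [[−3, 3], [−12, 0]]
Q^3 = [[−15, 3], [−12, −12]]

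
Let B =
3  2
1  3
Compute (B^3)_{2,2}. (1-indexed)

45

B^2 = [[11, 12], [6, 11]]
B^3 = [[45, 58], [29, 45]]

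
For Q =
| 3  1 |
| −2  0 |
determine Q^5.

[[63, 31], [−62, −30]]

tr Q = 3 and det Q = 2, so the characteristic polynomial is λ² − (3)λ + (2) with roots 2 and 1.
Eigenvectors give P = [[−1, −1], [1, 2]] with P⁻¹ = [[−2, −1], [1, 1]], and Q = P·diag(2, 1)·P⁻¹.
Then Q^5 = P·diag(32, 1)·P⁻¹ = [[−32, −1], [32, 2]] · [[−2, −1], [1, 1]] = [[63, 31], [−62, −30]].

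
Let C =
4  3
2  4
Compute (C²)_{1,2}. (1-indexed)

24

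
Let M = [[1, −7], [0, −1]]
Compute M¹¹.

M² = I (check: tr M = 0 and det M = −1), so M¹¹ = M since 11 is odd.

[[1, −7], [0, −1]]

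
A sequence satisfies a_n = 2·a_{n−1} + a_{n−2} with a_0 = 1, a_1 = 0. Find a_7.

With companion matrix Q = [[2, 1], [1, 0]], [a_n, a_{n−1}]ᵀ = Q·[a_{n−1}, a_{n−2}]ᵀ, so [a_7, a_6]ᵀ = Q⁶·[a_1, a_0]ᵀ.
Q⁶ = [[169, 70], [70, 29]], giving [a_7, a_6]ᵀ = [[70], [29]].

70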